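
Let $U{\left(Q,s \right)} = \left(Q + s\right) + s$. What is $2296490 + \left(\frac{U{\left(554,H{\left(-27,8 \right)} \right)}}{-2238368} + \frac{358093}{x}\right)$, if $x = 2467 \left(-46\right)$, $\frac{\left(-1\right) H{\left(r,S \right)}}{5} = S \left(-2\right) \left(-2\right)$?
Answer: $\frac{145835226394685807}{63503619344} \approx 2.2965 \cdot 10^{6}$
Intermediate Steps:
$H{\left(r,S \right)} = - 20 S$ ($H{\left(r,S \right)} = - 5 S \left(-2\right) \left(-2\right) = - 5 - 2 S \left(-2\right) = - 5 \cdot 4 S = - 20 S$)
$U{\left(Q,s \right)} = Q + 2 s$
$x = -113482$
$2296490 + \left(\frac{U{\left(554,H{\left(-27,8 \right)} \right)}}{-2238368} + \frac{358093}{x}\right) = 2296490 + \left(\frac{554 + 2 \left(\left(-20\right) 8\right)}{-2238368} + \frac{358093}{-113482}\right) = 2296490 + \left(\left(554 + 2 \left(-160\right)\right) \left(- \frac{1}{2238368}\right) + 358093 \left(- \frac{1}{113482}\right)\right) = 2296490 - \left(\frac{358093}{113482} - \left(554 - 320\right) \left(- \frac{1}{2238368}\right)\right) = 2296490 + \left(234 \left(- \frac{1}{2238368}\right) - \frac{358093}{113482}\right) = 2296490 - \frac{200392616753}{63503619344} = \frac{145835226394685807}{63503619344}$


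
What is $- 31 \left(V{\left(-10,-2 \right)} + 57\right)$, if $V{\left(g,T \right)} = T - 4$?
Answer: $-1581$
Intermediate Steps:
$V{\left(g,T \right)} = -4 + T$
$- 31 \left(V{\left(-10,-2 \right)} + 57\right) = - 31 \left(\left(-4 - 2\right) + 57\right) = - 31 \left(-6 + 57\right) = \left(-31\right) 51 = -1581$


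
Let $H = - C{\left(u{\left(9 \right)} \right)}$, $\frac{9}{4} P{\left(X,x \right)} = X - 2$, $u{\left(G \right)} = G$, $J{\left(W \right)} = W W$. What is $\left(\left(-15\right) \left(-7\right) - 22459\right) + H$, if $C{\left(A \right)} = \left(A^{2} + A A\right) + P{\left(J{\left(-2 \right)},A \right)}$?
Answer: $- \frac{202652}{9} \approx -22517.0$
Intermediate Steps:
$J{\left(W \right)} = W^{2}$
$P{\left(X,x \right)} = - \frac{8}{9} + \frac{4 X}{9}$ ($P{\left(X,x \right)} = \frac{4 \left(X - 2\right)}{9} = \frac{4 \left(-2 + X\right)}{9} = - \frac{8}{9} + \frac{4 X}{9}$)
$C{\left(A \right)} = \frac{8}{9} + 2 A^{2}$ ($C{\left(A \right)} = \left(A^{2} + A A\right) - \left(\frac{8}{9} - \frac{4 \left(-2\right)^{2}}{9}\right) = \left(A^{2} + A^{2}\right) + \left(- \frac{8}{9} + \frac{4}{9} \cdot 4\right) = 2 A^{2} + \left(- \frac{8}{9} + \frac{16}{9}\right) = 2 A^{2} + \frac{8}{9} = \frac{8}{9} + 2 A^{2}$)
$H = - \frac{1466}{9}$ ($H = - (\frac{8}{9} + 2 \cdot 9^{2}) = - (\frac{8}{9} + 2 \cdot 81) = - (\frac{8}{9} + 162) = \left(-1\right) \frac{1466}{9} = - \frac{1466}{9} \approx -162.89$)
$\left(\left(-15\right) \left(-7\right) - 22459\right) + H = \left(\left(-15\right) \left(-7\right) - 22459\right) - \frac{1466}{9} = \left(105 - 22459\right) - \frac{1466}{9} = -22354 - \frac{1466}{9} = - \frac{202652}{9}$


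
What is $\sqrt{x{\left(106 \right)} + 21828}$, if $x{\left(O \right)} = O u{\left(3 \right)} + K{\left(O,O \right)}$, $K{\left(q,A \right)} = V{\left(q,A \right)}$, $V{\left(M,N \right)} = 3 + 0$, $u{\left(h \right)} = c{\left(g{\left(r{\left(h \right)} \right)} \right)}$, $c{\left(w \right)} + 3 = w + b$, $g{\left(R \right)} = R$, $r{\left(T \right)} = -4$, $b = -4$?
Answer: $\sqrt{20665} \approx 143.75$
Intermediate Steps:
$c{\left(w \right)} = -7 + w$ ($c{\left(w \right)} = -3 + \left(w - 4\right) = -3 + \left(-4 + w\right) = -7 + w$)
$u{\left(h \right)} = -11$ ($u{\left(h \right)} = -7 - 4 = -11$)
$V{\left(M,N \right)} = 3$
$K{\left(q,A \right)} = 3$
$x{\left(O \right)} = 3 - 11 O$ ($x{\left(O \right)} = O \left(-11\right) + 3 = - 11 O + 3 = 3 - 11 O$)
$\sqrt{x{\left(106 \right)} + 21828} = \sqrt{\left(3 - 1166\right) + 21828} = \sqrt{-1163 + 21828} = \sqrt{20665}$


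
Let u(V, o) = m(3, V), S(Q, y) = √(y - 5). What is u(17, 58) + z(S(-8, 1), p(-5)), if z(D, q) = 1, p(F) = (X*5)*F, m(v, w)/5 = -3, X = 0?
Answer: -14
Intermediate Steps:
S(Q, y) = √(-5 + y)
m(v, w) = -15 (m(v, w) = 5*(-3) = -15)
u(V, o) = -15
p(F) = 0 (p(F) = (0*5)*F = 0*F = 0)
u(17, 58) + z(S(-8, 1), p(-5)) = -15 + 1 = -14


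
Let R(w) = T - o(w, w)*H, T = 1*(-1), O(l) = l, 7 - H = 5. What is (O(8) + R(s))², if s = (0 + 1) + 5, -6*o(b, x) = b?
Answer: 81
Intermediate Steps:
H = 2 (H = 7 - 1*5 = 7 - 5 = 2)
o(b, x) = -b/6
T = -1
s = 6 (s = 1 + 5 = 6)
R(w) = -1 + w/3 (R(w) = -1 - (-w/6)*2 = -1 - (-1)*w/3 = -1 + w/3)
(O(8) + R(s))² = (8 + (-1 + (⅓)*6))² = (8 + (-1 + 2))² = (8 + 1)² = 9² = 81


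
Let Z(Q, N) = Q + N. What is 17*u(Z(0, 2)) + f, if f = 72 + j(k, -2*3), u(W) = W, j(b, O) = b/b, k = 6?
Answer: 107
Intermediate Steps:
j(b, O) = 1
Z(Q, N) = N + Q
f = 73 (f = 72 + 1 = 73)
17*u(Z(0, 2)) + f = 17*(2 + 0) + 73 = 17*2 + 73 = 34 + 73 = 107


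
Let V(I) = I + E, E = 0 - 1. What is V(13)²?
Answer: 144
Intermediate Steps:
E = -1
V(I) = -1 + I (V(I) = I - 1 = -1 + I)
V(13)² = (-1 + 13)² = 12² = 144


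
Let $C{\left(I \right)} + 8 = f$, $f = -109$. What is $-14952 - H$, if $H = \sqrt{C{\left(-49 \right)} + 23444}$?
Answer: $-14952 - \sqrt{23327} \approx -15105.0$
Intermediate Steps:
$C{\left(I \right)} = -117$ ($C{\left(I \right)} = -8 - 109 = -117$)
$H = \sqrt{23327}$ ($H = \sqrt{-117 + 23444} = \sqrt{23327} \approx 152.73$)
$-14952 - H = -14952 - \sqrt{23327}$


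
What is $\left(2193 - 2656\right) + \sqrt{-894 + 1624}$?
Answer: $-463 + \sqrt{730} \approx -435.98$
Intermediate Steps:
$\left(2193 - 2656\right) + \sqrt{-894 + 1624} = -463 + \sqrt{730}$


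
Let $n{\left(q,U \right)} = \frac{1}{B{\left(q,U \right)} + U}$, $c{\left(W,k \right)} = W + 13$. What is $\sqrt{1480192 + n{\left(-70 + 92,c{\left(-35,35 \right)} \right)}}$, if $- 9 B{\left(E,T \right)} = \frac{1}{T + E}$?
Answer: $112 \sqrt{118} \approx 1216.6$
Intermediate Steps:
$B{\left(E,T \right)} = - \frac{1}{9 \left(E + T\right)}$ ($B{\left(E,T \right)} = - \frac{1}{9 \left(T + E\right)} = - \frac{1}{9 \left(E + T\right)}$)
$c{\left(W,k \right)} = 13 + W$
$n{\left(q,U \right)} = \frac{1}{U - \frac{1}{9 U + 9 q}}$ ($n{\left(q,U \right)} = \frac{1}{- \frac{1}{9 q + 9 U} + U} = \frac{1}{- \frac{1}{9 U + 9 q} + U} = \frac{1}{U - \frac{1}{9 U + 9 q}}$)
$\sqrt{1480192 + n{\left(-70 + 92,c{\left(-35,35 \right)} \right)}} = \sqrt{1480192 + \frac{9 \left(\left(13 - 35\right) + \left(-70 + 92\right)\right)}{-1 + 9 \left(13 - 35\right) \left(\left(13 - 35\right) + \left(-70 + 92\right)\right)}} = \sqrt{1480192 + \frac{9 \left(-22 + 22\right)}{-1 + 9 \left(-22\right) \left(-22 + 22\right)}} = \sqrt{1480192 + 9 \frac{1}{-1 + 9 \left(-22\right) 0} \cdot 0} = \sqrt{1480192 + 9 \frac{1}{-1 + 0} \cdot 0} = \sqrt{1480192 + 9 \frac{1}{-1} \cdot 0} = \sqrt{1480192 + 9 \left(-1\right) 0} = \sqrt{1480192 + 0} = \sqrt{1480192} = 112 \sqrt{118}$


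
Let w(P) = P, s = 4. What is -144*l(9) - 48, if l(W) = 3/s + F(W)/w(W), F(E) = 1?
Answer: -172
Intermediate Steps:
l(W) = ¾ + 1/W (l(W) = 3/4 + 1/W = 3*(¼) + 1/W = ¾ + 1/W)
-144*l(9) - 48 = -144*(¾ + 1/9) - 48 = -144*(¾ + ⅑) - 48 = -144*31/36 - 48 = -124 - 48 = -172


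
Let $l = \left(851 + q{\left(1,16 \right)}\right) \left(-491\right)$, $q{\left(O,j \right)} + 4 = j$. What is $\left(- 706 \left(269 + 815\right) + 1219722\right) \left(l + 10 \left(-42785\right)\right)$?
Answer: $-386974643694$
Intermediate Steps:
$q{\left(O,j \right)} = -4 + j$
$l = -423733$ ($l = \left(851 + \left(-4 + 16\right)\right) \left(-491\right) = \left(851 + 12\right) \left(-491\right) = 863 \left(-491\right) = -423733$)
$\left(- 706 \left(269 + 815\right) + 1219722\right) \left(l + 10 \left(-42785\right)\right) = \left(- 706 \left(269 + 815\right) + 1219722\right) \left(-423733 + 10 \left(-42785\right)\right) = \left(\left(-706\right) 1084 + 1219722\right) \left(-423733 - 427850\right) = \left(-765304 + 1219722\right) \left(-851583\right) = 454418 \left(-851583\right) = -386974643694$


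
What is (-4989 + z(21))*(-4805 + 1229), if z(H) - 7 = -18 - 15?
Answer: 17933640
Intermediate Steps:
z(H) = -26 (z(H) = 7 + (-18 - 15) = 7 - 33 = -26)
(-4989 + z(21))*(-4805 + 1229) = (-4989 - 26)*(-4805 + 1229) = -5015*(-3576) = 17933640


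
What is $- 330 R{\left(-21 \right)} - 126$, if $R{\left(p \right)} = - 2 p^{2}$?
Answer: $290934$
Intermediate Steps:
$- 330 R{\left(-21 \right)} - 126 = - 330 \left(- 2 \left(-21\right)^{2}\right) - 126 = - 330 \left(\left(-2\right) 441\right) - 126 = \left(-330\right) \left(-882\right) - 126 = 291060 - 126 = 290934$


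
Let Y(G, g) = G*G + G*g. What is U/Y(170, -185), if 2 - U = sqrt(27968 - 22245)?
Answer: -1/1275 + sqrt(5723)/2550 ≈ 0.028883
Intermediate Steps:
Y(G, g) = G**2 + G*g
U = 2 - sqrt(5723) (U = 2 - sqrt(27968 - 22245) = 2 - sqrt(5723) ≈ -73.651)
U/Y(170, -185) = (2 - sqrt(5723))/((170*(170 - 185))) = (2 - sqrt(5723))/((170*(-15))) = (2 - sqrt(5723))/(-2550) = (2 - sqrt(5723))*(-1/2550) = -1/1275 + sqrt(5723)/2550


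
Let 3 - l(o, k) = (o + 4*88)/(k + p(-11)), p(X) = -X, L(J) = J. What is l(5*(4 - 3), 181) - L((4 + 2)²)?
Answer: -2231/64 ≈ -34.859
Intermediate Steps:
l(o, k) = 3 - (352 + o)/(11 + k) (l(o, k) = 3 - (o + 4*88)/(k - 1*(-11)) = 3 - (o + 352)/(k + 11) = 3 - (352 + o)/(11 + k))
l(5*(4 - 3), 181) - L((4 + 2)²) = (-319 - 5*(4 - 3) + 3*181)/(11 + 181) - (4 + 2)² = (-319 - 5 + 543)/192 - 1*6² = (-319 - 1*5 + 543)/192 - 1*36 = (-319 - 5 + 543)/192 - 36 = (1/192)*219 - 36 = 73/64 - 36 = -2231/64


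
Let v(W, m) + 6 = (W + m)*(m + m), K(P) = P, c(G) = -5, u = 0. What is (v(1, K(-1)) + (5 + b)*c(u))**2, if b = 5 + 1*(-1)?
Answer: 2601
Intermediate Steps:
b = 4 (b = 5 - 1 = 4)
v(W, m) = -6 + 2*m*(W + m) (v(W, m) = -6 + (W + m)*(m + m) = -6 + (W + m)*(2*m) = -6 + 2*m*(W + m))
(v(1, K(-1)) + (5 + b)*c(u))**2 = ((-6 + 2*(-1)**2 + 2*1*(-1)) + (5 + 4)*(-5))**2 = ((-6 + 2*1 - 2) + 9*(-5))**2 = ((-6 + 2 - 2) - 45)**2 = (-6 - 45)**2 = (-51)**2 = 2601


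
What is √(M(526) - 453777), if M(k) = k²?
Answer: I*√177101 ≈ 420.83*I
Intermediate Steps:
√(M(526) - 453777) = √(526² - 453777) = √(276676 - 453777) = √(-177101) = I*√177101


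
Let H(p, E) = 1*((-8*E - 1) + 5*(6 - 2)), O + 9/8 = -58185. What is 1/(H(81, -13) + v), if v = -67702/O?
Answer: 465489/57796763 ≈ 0.0080539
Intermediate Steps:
O = -465489/8 (O = -9/8 - 58185 = -465489/8 ≈ -58186.)
v = 541616/465489 (v = -67702/(-465489/8) = -67702*(-8/465489) = 541616/465489 ≈ 1.1635)
H(p, E) = 19 - 8*E (H(p, E) = 1*((-1 - 8*E) + 5*4) = 1*((-1 - 8*E) + 20) = 1*(19 - 8*E) = 19 - 8*E)
1/(H(81, -13) + v) = 1/((19 - 8*(-13)) + 541616/465489) = 1/((19 + 104) + 541616/465489) = 1/(123 + 541616/465489) = 1/(57796763/465489) = 465489/57796763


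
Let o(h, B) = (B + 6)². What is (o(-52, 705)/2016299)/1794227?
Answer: 505521/3617698105873 ≈ 1.3974e-7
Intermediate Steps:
o(h, B) = (6 + B)²
(o(-52, 705)/2016299)/1794227 = ((6 + 705)²/2016299)/1794227 = (711²*(1/2016299))*(1/1794227) = (505521*(1/2016299))*(1/1794227) = (505521/2016299)*(1/1794227) = 505521/3617698105873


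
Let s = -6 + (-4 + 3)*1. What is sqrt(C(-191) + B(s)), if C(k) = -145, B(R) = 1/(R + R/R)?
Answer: I*sqrt(5226)/6 ≈ 12.049*I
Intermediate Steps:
s = -7 (s = -6 - 1*1 = -6 - 1 = -7)
B(R) = 1/(1 + R) (B(R) = 1/(R + 1) = 1/(1 + R))
sqrt(C(-191) + B(s)) = sqrt(-145 + 1/(1 - 7)) = sqrt(-145 + 1/(-6)) = sqrt(-145 - 1/6) = sqrt(-871/6) = I*sqrt(5226)/6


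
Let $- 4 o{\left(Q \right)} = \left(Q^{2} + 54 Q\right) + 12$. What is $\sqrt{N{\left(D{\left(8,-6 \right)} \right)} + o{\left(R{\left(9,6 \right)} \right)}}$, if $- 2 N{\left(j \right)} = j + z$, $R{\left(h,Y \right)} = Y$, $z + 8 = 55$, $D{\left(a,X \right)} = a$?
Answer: $\frac{i \sqrt{482}}{2} \approx 10.977 i$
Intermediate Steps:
$z = 47$ ($z = -8 + 55 = 47$)
$o{\left(Q \right)} = -3 - \frac{27 Q}{2} - \frac{Q^{2}}{4}$ ($o{\left(Q \right)} = - \frac{\left(Q^{2} + 54 Q\right) + 12}{4} = - \frac{12 + Q^{2} + 54 Q}{4} = -3 - \frac{27 Q}{2} - \frac{Q^{2}}{4}$)
$N{\left(j \right)} = - \frac{47}{2} - \frac{j}{2}$ ($N{\left(j \right)} = - \frac{j + 47}{2} = - \frac{47 + j}{2} = - \frac{47}{2} - \frac{j}{2}$)
$\sqrt{N{\left(D{\left(8,-6 \right)} \right)} + o{\left(R{\left(9,6 \right)} \right)}} = \sqrt{\left(- \frac{47}{2} - 4\right) - \left(84 + 9\right)} = \sqrt{\left(- \frac{47}{2} - 4\right) - 93} = \sqrt{- \frac{55}{2} - 93} = \sqrt{- \frac{241}{2}} = \frac{i \sqrt{482}}{2}$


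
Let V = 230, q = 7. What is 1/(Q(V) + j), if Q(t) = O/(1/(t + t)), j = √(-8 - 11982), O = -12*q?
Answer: -3864/149306159 - I*√11990/1493061590 ≈ -2.588e-5 - 7.3338e-8*I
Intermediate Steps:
O = -84 (O = -12*7 = -84)
j = I*√11990 (j = √(-11990) = I*√11990 ≈ 109.5*I)
Q(t) = -168*t
1/(Q(V) + j) = 1/(-168*230 + I*√11990) = 1/(-38640 + I*√11990)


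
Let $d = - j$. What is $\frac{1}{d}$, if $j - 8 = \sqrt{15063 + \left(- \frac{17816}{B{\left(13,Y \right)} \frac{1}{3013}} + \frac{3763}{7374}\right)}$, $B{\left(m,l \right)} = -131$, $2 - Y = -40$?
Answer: $\frac{58992}{3132235621} - \frac{\sqrt{23100585525318}}{3132235621} \approx -0.0015156$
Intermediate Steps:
$Y = 42$ ($Y = 2 - -40 = 2 + 40 = 42$)
$j = 8 + \frac{\sqrt{23100585525318}}{7374}$ ($j = 8 + \sqrt{15063 + \left(- \frac{17816}{\left(-131\right) \frac{1}{3013}} + \frac{3763}{7374}\right)} = 8 + \sqrt{15063 - \left(- \frac{3763}{7374} + \frac{17816}{\left(-131\right) \frac{1}{3013}}\right)} = 8 + \sqrt{15063 - \left(- \frac{3763}{7374} + \frac{17816}{- \frac{1}{23}}\right)} = 8 + \sqrt{15063 + \left(\left(-17816\right) \left(-23\right) + \frac{3763}{7374}\right)} = 8 + \sqrt{15063 + \left(409768 + \frac{3763}{7374}\right)} = 8 + \sqrt{15063 + \frac{3021632995}{7374}} = 8 + \sqrt{\frac{3132707557}{7374}} = 8 + \frac{\sqrt{23100585525318}}{7374} \approx 659.79$)
$d = -8 - \frac{\sqrt{23100585525318}}{7374}$ ($d = - (8 + \frac{\sqrt{23100585525318}}{7374}) = -8 - \frac{\sqrt{23100585525318}}{7374} \approx -659.79$)
$\frac{1}{d} = \frac{1}{-8 - \frac{\sqrt{23100585525318}}{7374}}$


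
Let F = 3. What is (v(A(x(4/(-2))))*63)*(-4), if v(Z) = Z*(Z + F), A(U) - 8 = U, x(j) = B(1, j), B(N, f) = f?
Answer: -13608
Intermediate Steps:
x(j) = j
A(U) = 8 + U
v(Z) = Z*(3 + Z) (v(Z) = Z*(Z + 3) = Z*(3 + Z))
(v(A(x(4/(-2))))*63)*(-4) = (((8 + 4/(-2))*(3 + (8 + 4/(-2))))*63)*(-4) = (((8 + 4*(-½))*(3 + (8 + 4*(-½))))*63)*(-4) = (((8 - 2)*(3 + (8 - 2)))*63)*(-4) = ((6*(3 + 6))*63)*(-4) = ((6*9)*63)*(-4) = (54*63)*(-4) = 3402*(-4) = -13608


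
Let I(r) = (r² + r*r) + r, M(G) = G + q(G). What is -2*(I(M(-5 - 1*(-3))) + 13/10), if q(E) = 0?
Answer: -73/5 ≈ -14.600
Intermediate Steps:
M(G) = G (M(G) = G + 0 = G)
I(r) = r + 2*r² (I(r) = (r² + r²) + r = 2*r² + r = r + 2*r²)
-2*(I(M(-5 - 1*(-3))) + 13/10) = -2*((-5 - 1*(-3))*(1 + 2*(-5 - 1*(-3))) + 13/10) = -2*((-5 + 3)*(1 + 2*(-5 + 3)) + 13*(⅒)) = -2*(-2*(1 + 2*(-2)) + 13/10) = -2*(-2*(1 - 4) + 13/10) = -2*(-2*(-3) + 13/10) = -2*(6 + 13/10) = -2*73/10 = -73/5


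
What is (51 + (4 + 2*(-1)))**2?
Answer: 2809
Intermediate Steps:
(51 + (4 + 2*(-1)))**2 = (51 + (4 - 2))**2 = (51 + 2)**2 = 53**2 = 2809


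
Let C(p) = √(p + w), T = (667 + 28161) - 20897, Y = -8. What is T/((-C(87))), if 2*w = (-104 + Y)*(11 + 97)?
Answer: 7931*I*√5961/5961 ≈ 102.72*I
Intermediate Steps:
w = -6048 (w = ((-104 - 8)*(11 + 97))/2 = (-112*108)/2 = (½)*(-12096) = -6048)
T = 7931 (T = 28828 - 20897 = 7931)
C(p) = √(-6048 + p) (C(p) = √(p - 6048) = √(-6048 + p))
T/((-C(87))) = 7931/((-√(-6048 + 87))) = 7931/((-√(-5961))) = 7931/((-I*√5961)) = 7931*(I*√5961/5961) = 7931*I*√5961/5961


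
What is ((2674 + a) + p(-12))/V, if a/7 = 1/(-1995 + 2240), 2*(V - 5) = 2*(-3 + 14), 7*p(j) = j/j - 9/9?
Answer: 93591/560 ≈ 167.13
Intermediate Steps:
p(j) = 0 (p(j) = (j/j - 9/9)/7 = (1 - 9*⅑)/7 = (1 - 1)/7 = (⅐)*0 = 0)
V = 16 (V = 5 + (2*(-3 + 14))/2 = 5 + (2*11)/2 = 5 + (½)*22 = 5 + 11 = 16)
a = 1/35 (a = 7/(-1995 + 2240) = 7/245 = 7*(1/245) = 1/35 ≈ 0.028571)
((2674 + a) + p(-12))/V = ((2674 + 1/35) + 0)/16 = (93591/35 + 0)*(1/16) = (93591/35)*(1/16) = 93591/560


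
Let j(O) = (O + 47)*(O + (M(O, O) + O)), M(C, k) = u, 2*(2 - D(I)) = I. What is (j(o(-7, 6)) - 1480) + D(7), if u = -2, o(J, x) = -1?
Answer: -3331/2 ≈ -1665.5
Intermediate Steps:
D(I) = 2 - I/2
M(C, k) = -2
j(O) = (-2 + 2*O)*(47 + O) (j(O) = (O + 47)*(O + (-2 + O)) = (47 + O)*(-2 + 2*O) = (-2 + 2*O)*(47 + O))
(j(o(-7, 6)) - 1480) + D(7) = ((-94 + 2*(-1)**2 + 92*(-1)) - 1480) + (2 - 1/2*7) = ((-94 + 2*1 - 92) - 1480) + (2 - 7/2) = ((-94 + 2 - 92) - 1480) - 3/2 = (-184 - 1480) - 3/2 = -1664 - 3/2 = -3331/2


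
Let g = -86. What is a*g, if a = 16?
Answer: -1376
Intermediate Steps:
a*g = 16*(-86) = -1376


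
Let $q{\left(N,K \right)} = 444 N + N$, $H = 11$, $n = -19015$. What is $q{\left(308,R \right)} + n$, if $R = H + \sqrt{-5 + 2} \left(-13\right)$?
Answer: $118045$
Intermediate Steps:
$R = 11 - 13 i \sqrt{3}$ ($R = 11 + \sqrt{-5 + 2} \left(-13\right) = 11 + \sqrt{-3} \left(-13\right) = 11 + i \sqrt{3} \left(-13\right) = 11 - 13 i \sqrt{3} \approx 11.0 - 22.517 i$)
$q{\left(N,K \right)} = 445 N$
$q{\left(308,R \right)} + n = 445 \cdot 308 - 19015 = 137060 - 19015 = 118045$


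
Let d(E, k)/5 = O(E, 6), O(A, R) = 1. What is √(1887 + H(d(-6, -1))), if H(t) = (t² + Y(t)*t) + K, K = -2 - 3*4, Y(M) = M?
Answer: √1923 ≈ 43.852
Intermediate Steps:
d(E, k) = 5 (d(E, k) = 5*1 = 5)
K = -14 (K = -2 - 12 = -14)
H(t) = -14 + 2*t² (H(t) = (t² + t*t) - 14 = (t² + t²) - 14 = 2*t² - 14 = -14 + 2*t²)
√(1887 + H(d(-6, -1))) = √(1887 + (-14 + 2*5²)) = √(1887 + (-14 + 2*25)) = √(1887 + (-14 + 50)) = √(1887 + 36) = √1923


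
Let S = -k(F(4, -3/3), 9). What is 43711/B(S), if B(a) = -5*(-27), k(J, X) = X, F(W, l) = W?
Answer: 43711/135 ≈ 323.79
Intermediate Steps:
S = -9 (S = -1*9 = -9)
B(a) = 135
43711/B(S) = 43711/135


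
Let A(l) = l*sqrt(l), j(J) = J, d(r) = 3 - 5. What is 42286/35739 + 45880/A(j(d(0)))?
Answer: 42286/35739 + 11470*I*sqrt(2) ≈ 1.1832 + 16221.0*I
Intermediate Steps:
d(r) = -2
A(l) = l**(3/2)
42286/35739 + 45880/A(j(d(0))) = 42286/35739 + 45880/((-2)**(3/2)) = 42286*(1/35739) + 45880/((-2*I*sqrt(2))) = 42286/35739 + 45880*(I*sqrt(2)/4) = 42286/35739 + 11470*I*sqrt(2)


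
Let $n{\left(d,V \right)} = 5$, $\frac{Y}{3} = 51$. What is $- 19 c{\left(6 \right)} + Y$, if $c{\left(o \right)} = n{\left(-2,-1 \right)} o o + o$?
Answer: $-3381$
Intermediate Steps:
$Y = 153$ ($Y = 3 \cdot 51 = 153$)
$c{\left(o \right)} = o + 5 o^{2}$ ($c{\left(o \right)} = 5 o o + o = 5 o^{2} + o = o + 5 o^{2}$)
$- 19 c{\left(6 \right)} + Y = - 19 \cdot 6 \left(1 + 5 \cdot 6\right) + 153 = - 19 \cdot 6 \left(1 + 30\right) + 153 = - 19 \cdot 6 \cdot 31 + 153 = \left(-19\right) 186 + 153 = -3534 + 153 = -3381$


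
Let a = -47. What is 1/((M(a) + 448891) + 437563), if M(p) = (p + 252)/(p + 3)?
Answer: 44/39003771 ≈ 1.1281e-6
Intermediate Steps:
M(p) = (252 + p)/(3 + p)
1/((M(a) + 448891) + 437563) = 1/(((252 - 47)/(3 - 47) + 448891) + 437563) = 1/((205/(-44) + 448891) + 437563) = 1/((-1/44*205 + 448891) + 437563) = 1/((-205/44 + 448891) + 437563) = 1/(19750999/44 + 437563) = 1/(39003771/44) = 44/39003771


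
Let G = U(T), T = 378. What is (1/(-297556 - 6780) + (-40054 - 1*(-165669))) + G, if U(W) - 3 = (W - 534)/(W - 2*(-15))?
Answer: 649909375815/5173712 ≈ 1.2562e+5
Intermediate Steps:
U(W) = 3 + (-534 + W)/(30 + W) (U(W) = 3 + (W - 534)/(W - 2*(-15)) = 3 + (-534 + W)/(W + 30) = 3 + (-534 + W)/(30 + W))
G = 89/34 (G = 4*(-111 + 378)/(30 + 378) = 4*267/408 = 4*(1/408)*267 = 89/34 ≈ 2.6176)
(1/(-297556 - 6780) + (-40054 - 1*(-165669))) + G = (1/(-297556 - 6780) + (-40054 - 1*(-165669))) + 89/34 = (1/(-304336) + (-40054 + 165669)) + 89/34 = (-1/304336 + 125615) + 89/34 = 38229166639/304336 + 89/34 = 649909375815/5173712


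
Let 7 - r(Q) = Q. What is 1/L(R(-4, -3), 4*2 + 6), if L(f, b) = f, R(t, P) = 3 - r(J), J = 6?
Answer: ½ ≈ 0.50000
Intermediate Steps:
r(Q) = 7 - Q
R(t, P) = 2 (R(t, P) = 3 - (7 - 1*6) = 3 - (7 - 6) = 3 - 1*1 = 3 - 1 = 2)
1/L(R(-4, -3), 4*2 + 6) = 1/2 = ½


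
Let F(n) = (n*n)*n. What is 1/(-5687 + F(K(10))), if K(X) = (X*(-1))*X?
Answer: -1/1005687 ≈ -9.9435e-7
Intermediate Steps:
K(X) = -X**2 (K(X) = (-X)*X = -X**2)
F(n) = n**3 (F(n) = n**2*n = n**3)
1/(-5687 + F(K(10))) = 1/(-5687 + (-1*10**2)**3) = 1/(-5687 + (-1*100)**3) = 1/(-5687 + (-100)**3) = 1/(-5687 - 1000000) = 1/(-1005687) = -1/1005687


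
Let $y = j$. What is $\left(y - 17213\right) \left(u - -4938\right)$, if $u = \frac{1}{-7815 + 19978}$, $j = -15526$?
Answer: $- \frac{1966333641405}{12163} \approx -1.6167 \cdot 10^{8}$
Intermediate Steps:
$u = \frac{1}{12163} \approx 8.2217 \cdot 10^{-5}$
$y = -15526$
$\left(y - 17213\right) \left(u - -4938\right) = \left(-15526 - 17213\right) \left(\frac{1}{12163} - -4938\right) = - 32739 \left(\frac{1}{12163} + \left(-10092 + 15030\right)\right) = - 32739 \left(\frac{1}{12163} + 4938\right) = \left(-32739\right) \frac{60060895}{12163} = - \frac{1966333641405}{12163}$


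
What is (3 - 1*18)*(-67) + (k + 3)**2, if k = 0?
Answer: 1014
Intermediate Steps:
(3 - 1*18)*(-67) + (k + 3)**2 = (3 - 1*18)*(-67) + (0 + 3)**2 = (3 - 18)*(-67) + 3**2 = -15*(-67) + 9 = 1005 + 9 = 1014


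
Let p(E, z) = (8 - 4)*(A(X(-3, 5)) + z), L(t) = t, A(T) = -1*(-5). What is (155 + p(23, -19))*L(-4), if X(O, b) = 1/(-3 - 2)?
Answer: -396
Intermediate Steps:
X(O, b) = -⅕ (X(O, b) = 1/(-5) = -⅕)
A(T) = 5
p(E, z) = 20 + 4*z (p(E, z) = (8 - 4)*(5 + z) = 4*(5 + z) = 20 + 4*z)
(155 + p(23, -19))*L(-4) = (155 + (20 + 4*(-19)))*(-4) = (155 + (20 - 76))*(-4) = (155 - 56)*(-4) = 99*(-4) = -396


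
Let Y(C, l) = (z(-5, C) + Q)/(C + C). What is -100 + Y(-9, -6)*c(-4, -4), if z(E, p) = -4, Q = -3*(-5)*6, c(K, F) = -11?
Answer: -427/9 ≈ -47.444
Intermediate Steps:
Q = 90 (Q = 15*6 = 90)
Y(C, l) = 43/C (Y(C, l) = (-4 + 90)/(C + C) = 86/((2*C)) = 86*(1/(2*C)) = 43/C)
-100 + Y(-9, -6)*c(-4, -4) = -100 + (43/(-9))*(-11) = -100 + (43*(-⅑))*(-11) = -100 - 43/9*(-11) = -100 + 473/9 = -427/9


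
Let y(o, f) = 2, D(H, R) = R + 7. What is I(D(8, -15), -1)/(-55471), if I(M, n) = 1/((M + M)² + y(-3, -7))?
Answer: -1/14311518 ≈ -6.9874e-8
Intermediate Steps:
D(H, R) = 7 + R
I(M, n) = 1/(2 + 4*M²) (I(M, n) = 1/((M + M)² + 2) = 1/((2*M)² + 2) = 1/(4*M² + 2) = 1/(2 + 4*M²))
I(D(8, -15), -1)/(-55471) = (1/(2*(1 + 2*(7 - 15)²)))/(-55471) = (1/(2*(1 + 2*(-8)²)))*(-1/55471) = (1/(2*(1 + 2*64)))*(-1/55471) = (1/(2*(1 + 128)))*(-1/55471) = ((½)/129)*(-1/55471) = ((½)*(1/129))*(-1/55471) = (1/258)*(-1/55471) = -1/14311518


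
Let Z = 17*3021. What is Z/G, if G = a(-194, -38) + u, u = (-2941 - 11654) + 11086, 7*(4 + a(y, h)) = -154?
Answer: -51357/3535 ≈ -14.528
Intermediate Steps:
a(y, h) = -26 (a(y, h) = -4 + (⅐)*(-154) = -4 - 22 = -26)
u = -3509 (u = -14595 + 11086 = -3509)
Z = 51357
G = -3535 (G = -26 - 3509 = -3535)
Z/G = 51357/(-3535) = 51357*(-1/3535) = -51357/3535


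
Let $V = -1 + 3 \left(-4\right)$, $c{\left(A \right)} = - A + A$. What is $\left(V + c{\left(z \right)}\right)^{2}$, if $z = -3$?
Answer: $169$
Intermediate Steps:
$c{\left(A \right)} = 0$
$V = -13$ ($V = -1 - 12 = -13$)
$\left(V + c{\left(z \right)}\right)^{2} = \left(-13 + 0\right)^{2} = \left(-13\right)^{2} = 169$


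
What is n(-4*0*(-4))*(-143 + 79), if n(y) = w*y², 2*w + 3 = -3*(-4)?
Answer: 0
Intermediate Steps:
w = 9/2 (w = -3/2 + (-3*(-4))/2 = -3/2 + (½)*12 = -3/2 + 6 = 9/2 ≈ 4.5000)
n(y) = 9*y²/2
n(-4*0*(-4))*(-143 + 79) = (9*(-4*0*(-4))²/2)*(-143 + 79) = (9*(0*(-4))²/2)*(-64) = ((9/2)*0²)*(-64) = ((9/2)*0)*(-64) = 0*(-64) = 0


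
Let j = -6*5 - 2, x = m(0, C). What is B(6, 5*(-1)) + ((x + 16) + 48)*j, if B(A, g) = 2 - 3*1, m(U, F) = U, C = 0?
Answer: -2049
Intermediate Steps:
x = 0
j = -32 (j = -30 - 2 = -32)
B(A, g) = -1 (B(A, g) = 2 - 3 = -1)
B(6, 5*(-1)) + ((x + 16) + 48)*j = -1 + ((0 + 16) + 48)*(-32) = -1 + (16 + 48)*(-32) = -1 + 64*(-32) = -1 - 2048 = -2049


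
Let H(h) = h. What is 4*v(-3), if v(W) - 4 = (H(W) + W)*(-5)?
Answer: 136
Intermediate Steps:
v(W) = 4 - 10*W (v(W) = 4 + (W + W)*(-5) = 4 + (2*W)*(-5) = 4 - 10*W)
4*v(-3) = 4*(4 - 10*(-3)) = 4*(4 + 30) = 4*34 = 136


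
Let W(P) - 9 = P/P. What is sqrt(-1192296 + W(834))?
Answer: I*sqrt(1192286) ≈ 1091.9*I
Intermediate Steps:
W(P) = 10 (W(P) = 9 + P/P = 9 + 1 = 10)
sqrt(-1192296 + W(834)) = sqrt(-1192296 + 10) = sqrt(-1192286) = I*sqrt(1192286)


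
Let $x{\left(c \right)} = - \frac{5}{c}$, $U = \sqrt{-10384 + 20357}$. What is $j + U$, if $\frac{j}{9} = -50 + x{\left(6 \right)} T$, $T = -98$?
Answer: $285 + \sqrt{9973} \approx 384.86$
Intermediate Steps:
$U = \sqrt{9973} \approx 99.865$
$j = 285$ ($j = 9 \left(-50 + - \frac{5}{6} \left(-98\right)\right) = 9 \left(-50 + \left(-5\right) \frac{1}{6} \left(-98\right)\right) = 9 \left(-50 - - \frac{245}{3}\right) = 9 \left(-50 + \frac{245}{3}\right) = 9 \cdot \frac{95}{3} = 285$)
$j + U = 285 + \sqrt{9973}$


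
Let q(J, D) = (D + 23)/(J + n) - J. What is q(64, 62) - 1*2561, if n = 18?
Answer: -215165/82 ≈ -2624.0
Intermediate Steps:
q(J, D) = -J + (23 + D)/(18 + J) (q(J, D) = (D + 23)/(J + 18) - J = (23 + D)/(18 + J) - J = -J + (23 + D)/(18 + J))
q(64, 62) - 1*2561 = (23 + 62 - 1*64² - 18*64)/(18 + 64) - 1*2561 = (23 + 62 - 1*4096 - 1152)/82 - 2561 = (23 + 62 - 4096 - 1152)/82 - 2561 = (1/82)*(-5163) - 2561 = -5163/82 - 2561 = -215165/82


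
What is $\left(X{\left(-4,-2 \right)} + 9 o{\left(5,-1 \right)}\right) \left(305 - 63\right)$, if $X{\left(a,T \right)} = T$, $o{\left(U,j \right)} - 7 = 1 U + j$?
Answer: $23474$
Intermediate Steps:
$o{\left(U,j \right)} = 7 + U + j$ ($o{\left(U,j \right)} = 7 + \left(1 U + j\right) = 7 + \left(U + j\right) = 7 + U + j$)
$\left(X{\left(-4,-2 \right)} + 9 o{\left(5,-1 \right)}\right) \left(305 - 63\right) = \left(-2 + 9 \left(7 + 5 - 1\right)\right) \left(305 - 63\right) = \left(-2 + 9 \cdot 11\right) 242 = \left(-2 + 99\right) 242 = 97 \cdot 242 = 23474$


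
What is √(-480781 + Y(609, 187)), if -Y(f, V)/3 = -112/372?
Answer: 7*I*√9429177/31 ≈ 693.38*I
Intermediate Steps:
Y(f, V) = 28/31 (Y(f, V) = -(-336)/372 = -3*(-28/93) = 28/31)
√(-480781 + Y(609, 187)) = √(-480781 + 28/31) = √(-14904183/31) = 7*I*√9429177/31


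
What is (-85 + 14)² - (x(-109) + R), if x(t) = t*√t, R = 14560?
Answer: -9519 + 109*I*√109 ≈ -9519.0 + 1138.0*I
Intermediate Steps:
x(t) = t^(3/2)
(-85 + 14)² - (x(-109) + R) = (-85 + 14)² - ((-109)^(3/2) + 14560) = (-71)² - (-109*I*√109 + 14560) = 5041 - (14560 - 109*I*√109) = 5041 + (-14560 + 109*I*√109) = -9519 + 109*I*√109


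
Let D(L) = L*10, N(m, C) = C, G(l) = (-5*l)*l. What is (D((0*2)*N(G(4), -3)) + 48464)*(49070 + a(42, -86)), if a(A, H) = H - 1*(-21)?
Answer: 2374978320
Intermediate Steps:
G(l) = -5*l²
a(A, H) = 21 + H (a(A, H) = H + 21 = 21 + H)
D(L) = 10*L
(D((0*2)*N(G(4), -3)) + 48464)*(49070 + a(42, -86)) = (10*((0*2)*(-3)) + 48464)*(49070 + (21 - 86)) = (10*(0*(-3)) + 48464)*(49070 - 65) = (10*0 + 48464)*49005 = (0 + 48464)*49005 = 48464*49005 = 2374978320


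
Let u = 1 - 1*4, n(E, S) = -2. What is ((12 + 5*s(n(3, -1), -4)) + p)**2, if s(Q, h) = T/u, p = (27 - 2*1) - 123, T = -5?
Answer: 54289/9 ≈ 6032.1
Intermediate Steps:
u = -3 (u = 1 - 4 = -3)
p = -98 (p = (27 - 2) - 123 = 25 - 123 = -98)
s(Q, h) = 5/3 (s(Q, h) = -5/(-3) = -5*(-1/3) = 5/3)
((12 + 5*s(n(3, -1), -4)) + p)**2 = ((12 + 5*(5/3)) - 98)**2 = ((12 + 25/3) - 98)**2 = (61/3 - 98)**2 = (-233/3)**2 = 54289/9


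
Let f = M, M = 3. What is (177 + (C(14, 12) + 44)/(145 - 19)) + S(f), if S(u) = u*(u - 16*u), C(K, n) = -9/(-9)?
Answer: 593/14 ≈ 42.357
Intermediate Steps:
C(K, n) = 1 (C(K, n) = -9*(-1/9) = 1)
f = 3
S(u) = -15*u**2 (S(u) = u*(-15*u) = -15*u**2)
(177 + (C(14, 12) + 44)/(145 - 19)) + S(f) = (177 + (1 + 44)/(145 - 19)) - 15*3**2 = (177 + 45/126) - 15*9 = (177 + 45*(1/126)) - 135 = (177 + 5/14) - 135 = 2483/14 - 135 = 593/14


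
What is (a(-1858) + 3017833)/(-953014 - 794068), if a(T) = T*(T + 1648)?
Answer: -3408013/1747082 ≈ -1.9507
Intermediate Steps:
a(T) = T*(1648 + T)
(a(-1858) + 3017833)/(-953014 - 794068) = (-1858*(1648 - 1858) + 3017833)/(-953014 - 794068) = (-1858*(-210) + 3017833)/(-1747082) = (390180 + 3017833)*(-1/1747082) = 3408013*(-1/1747082) = -3408013/1747082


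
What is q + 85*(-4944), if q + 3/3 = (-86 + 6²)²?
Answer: -417741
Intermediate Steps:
q = 2499 (q = -1 + (-86 + 6²)² = -1 + (-86 + 36)² = -1 + (-50)² = -1 + 2500 = 2499)
q + 85*(-4944) = 2499 + 85*(-4944) = 2499 - 420240 = -417741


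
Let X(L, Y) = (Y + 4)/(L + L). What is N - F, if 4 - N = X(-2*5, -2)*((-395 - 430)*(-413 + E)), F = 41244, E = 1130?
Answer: -200785/2 ≈ -1.0039e+5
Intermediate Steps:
X(L, Y) = (4 + Y)/(2*L) (X(L, Y) = (4 + Y)/((2*L)) = (4 + Y)*(1/(2*L)) = (4 + Y)/(2*L))
N = -118297/2 (N = 4 - (4 - 2)/(2*((-2*5)))*(-395 - 430)*(-413 + 1130) = 4 - (1/2)*2/(-10)*(-825*717) = 4 - (1/2)*(-1/10)*2*(-591525) = 4 - (-1)*(-591525)/10 = 4 - 1*118305/2 = 4 - 118305/2 = -118297/2 ≈ -59149.)
N - F = -118297/2 - 1*41244 = -118297/2 - 41244 = -200785/2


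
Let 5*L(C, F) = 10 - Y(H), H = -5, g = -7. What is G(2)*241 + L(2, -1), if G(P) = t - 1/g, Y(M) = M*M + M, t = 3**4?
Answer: 136874/7 ≈ 19553.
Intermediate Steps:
t = 81
Y(M) = M + M**2 (Y(M) = M**2 + M = M + M**2)
G(P) = 568/7 (G(P) = 81 - 1/(-7) = 81 - 1*(-1/7) = 81 + 1/7 = 568/7)
L(C, F) = -2 (L(C, F) = (10 - (-5)*(1 - 5))/5 = (10 - (-5)*(-4))/5 = (10 - 1*20)/5 = (10 - 20)/5 = (1/5)*(-10) = -2)
G(2)*241 + L(2, -1) = (568/7)*241 - 2 = 136888/7 - 2 = 136874/7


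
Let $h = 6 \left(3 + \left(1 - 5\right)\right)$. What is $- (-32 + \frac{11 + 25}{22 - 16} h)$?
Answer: $68$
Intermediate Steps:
$h = -6$ ($h = 6 \left(3 + \left(1 - 5\right)\right) = 6 \left(3 - 4\right) = 6 \left(-1\right) = -6$)
$- (-32 + \frac{11 + 25}{22 - 16} h) = - (-32 + \frac{11 + 25}{22 - 16} \left(-6\right)) = - (-32 + \frac{36}{6} \left(-6\right)) = - (-32 + 36 \cdot \frac{1}{6} \left(-6\right)) = - (-32 + 6 \left(-6\right)) = - (-32 - 36) = \left(-1\right) \left(-68\right) = 68$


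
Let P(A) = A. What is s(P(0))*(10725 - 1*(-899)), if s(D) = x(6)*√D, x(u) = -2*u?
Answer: 0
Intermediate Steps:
s(D) = -12*√D (s(D) = (-2*6)*√D = -12*√D)
s(P(0))*(10725 - 1*(-899)) = (-12*√0)*(10725 - 1*(-899)) = (-12*0)*(10725 + 899) = 0*11624 = 0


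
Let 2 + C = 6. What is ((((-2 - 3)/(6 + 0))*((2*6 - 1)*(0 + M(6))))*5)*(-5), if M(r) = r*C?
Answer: 5500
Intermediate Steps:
C = 4 (C = -2 + 6 = 4)
M(r) = 4*r (M(r) = r*4 = 4*r)
((((-2 - 3)/(6 + 0))*((2*6 - 1)*(0 + M(6))))*5)*(-5) = ((((-2 - 3)/(6 + 0))*((2*6 - 1)*(0 + 4*6)))*5)*(-5) = (((-5/6)*((12 - 1)*(0 + 24)))*5)*(-5) = (((-5*⅙)*(11*24))*5)*(-5) = (-⅚*264*5)*(-5) = -220*5*(-5) = -1100*(-5) = 5500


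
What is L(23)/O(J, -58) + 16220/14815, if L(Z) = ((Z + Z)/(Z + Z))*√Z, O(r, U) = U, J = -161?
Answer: 3244/2963 - √23/58 ≈ 1.0121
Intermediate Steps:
L(Z) = √Z (L(Z) = ((2*Z)/((2*Z)))*√Z = ((2*Z)*(1/(2*Z)))*√Z = 1*√Z = √Z)
L(23)/O(J, -58) + 16220/14815 = √23/(-58) + 16220/14815 = √23*(-1/58) + 16220*(1/14815) = -√23/58 + 3244/2963 = 3244/2963 - √23/58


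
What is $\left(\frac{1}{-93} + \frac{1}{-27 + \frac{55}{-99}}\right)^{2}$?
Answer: $\frac{1225}{553536} \approx 0.002213$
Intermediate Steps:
$\left(\frac{1}{-93} + \frac{1}{-27 + \frac{55}{-99}}\right)^{2} = \left(- \frac{1}{93} + \frac{1}{-27 + 55 \left(- \frac{1}{99}\right)}\right)^{2} = \left(- \frac{1}{93} + \frac{1}{-27 - \frac{5}{9}}\right)^{2} = \left(- \frac{1}{93} + \frac{1}{- \frac{248}{9}}\right)^{2} = \left(- \frac{1}{93} - \frac{9}{248}\right)^{2} = \left(- \frac{35}{744}\right)^{2} = \frac{1225}{553536}$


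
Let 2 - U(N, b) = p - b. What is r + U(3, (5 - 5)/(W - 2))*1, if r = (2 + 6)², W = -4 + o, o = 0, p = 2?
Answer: 64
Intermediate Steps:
W = -4 (W = -4 + 0 = -4)
U(N, b) = b (U(N, b) = 2 - (2 - b) = 2 + (-2 + b) = b)
r = 64 (r = 8² = 64)
r + U(3, (5 - 5)/(W - 2))*1 = 64 + ((5 - 5)/(-4 - 2))*1 = 64 + (0/(-6))*1 = 64 + (0*(-⅙))*1 = 64 + 0*1 = 64 + 0 = 64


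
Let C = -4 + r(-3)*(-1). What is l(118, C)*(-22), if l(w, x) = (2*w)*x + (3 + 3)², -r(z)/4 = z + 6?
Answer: -42328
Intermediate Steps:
r(z) = -24 - 4*z (r(z) = -4*(z + 6) = -4*(6 + z) = -24 - 4*z)
C = 8 (C = -4 + (-24 - 4*(-3))*(-1) = -4 + (-24 + 12)*(-1) = -4 - 12*(-1) = -4 + 12 = 8)
l(w, x) = 36 + 2*w*x (l(w, x) = 2*w*x + 6² = 2*w*x + 36 = 36 + 2*w*x)
l(118, C)*(-22) = (36 + 2*118*8)*(-22) = (36 + 1888)*(-22) = 1924*(-22) = -42328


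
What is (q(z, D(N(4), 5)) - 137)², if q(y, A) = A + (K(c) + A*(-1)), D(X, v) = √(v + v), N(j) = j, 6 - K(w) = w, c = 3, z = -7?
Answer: 17956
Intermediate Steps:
K(w) = 6 - w
D(X, v) = √2*√v (D(X, v) = √(2*v) = √2*√v)
q(y, A) = 3 (q(y, A) = A + ((6 - 1*3) + A*(-1)) = A + ((6 - 3) - A) = A + (3 - A) = 3)
(q(z, D(N(4), 5)) - 137)² = (3 - 137)² = (-134)² = 17956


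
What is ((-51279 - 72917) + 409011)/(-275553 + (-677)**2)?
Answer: 284815/182776 ≈ 1.5583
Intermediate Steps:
((-51279 - 72917) + 409011)/(-275553 + (-677)**2) = (-124196 + 409011)/(-275553 + 458329) = 284815/182776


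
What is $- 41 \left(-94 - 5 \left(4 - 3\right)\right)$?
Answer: $4059$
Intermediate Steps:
$- 41 \left(-94 - 5 \left(4 - 3\right)\right) = - 41 \left(-94 - 5\right) = \left(-41\right) \left(-99\right) = 4059$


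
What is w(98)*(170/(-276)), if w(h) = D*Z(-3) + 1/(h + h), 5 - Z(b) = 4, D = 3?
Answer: -50065/27048 ≈ -1.8510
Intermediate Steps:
Z(b) = 1 (Z(b) = 5 - 1*4 = 5 - 4 = 1)
w(h) = 3 + 1/(2*h) (w(h) = 3*1 + 1/(h + h) = 3 + 1/(2*h))
w(98)*(170/(-276)) = (3 + (½)/98)*(170/(-276)) = (3 + (½)*(1/98))*(170*(-1/276)) = (3 + 1/196)*(-85/138) = (589/196)*(-85/138) = -50065/27048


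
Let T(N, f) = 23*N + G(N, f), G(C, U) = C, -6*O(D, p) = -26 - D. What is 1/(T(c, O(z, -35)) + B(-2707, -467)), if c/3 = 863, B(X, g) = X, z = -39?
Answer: 1/59429 ≈ 1.6827e-5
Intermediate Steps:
c = 2589 (c = 3*863 = 2589)
O(D, p) = 13/3 + D/6 (O(D, p) = -(-26 - D)/6 = 13/3 + D/6)
T(N, f) = 24*N (T(N, f) = 23*N + N = 24*N)
1/(T(c, O(z, -35)) + B(-2707, -467)) = 1/(24*2589 - 2707) = 1/(62136 - 2707) = 1/59429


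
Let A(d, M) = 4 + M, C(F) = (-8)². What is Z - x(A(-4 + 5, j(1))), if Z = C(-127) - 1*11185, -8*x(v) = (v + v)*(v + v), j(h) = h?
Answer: -22217/2 ≈ -11109.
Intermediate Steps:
C(F) = 64
x(v) = -v²/2 (x(v) = -(v + v)*(v + v)/8 = -2*v*2*v/8 = -v²/2)
Z = -11121 (Z = 64 - 1*11185 = 64 - 11185 = -11121)
Z - x(A(-4 + 5, j(1))) = -11121 - (-1)*(4 + 1)²/2 = -11121 - (-1)*5²/2 = -11121 - (-1)*25/2 = -11121 - 1*(-25/2) = -11121 + 25/2 = -22217/2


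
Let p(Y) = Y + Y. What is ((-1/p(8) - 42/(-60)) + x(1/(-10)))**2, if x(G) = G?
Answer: 1849/6400 ≈ 0.28891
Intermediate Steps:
p(Y) = 2*Y
((-1/p(8) - 42/(-60)) + x(1/(-10)))**2 = ((-1/(2*8) - 42/(-60)) + 1/(-10))**2 = ((-1/16 - 42*(-1/60)) - 1/10)**2 = ((-1*1/16 + 7/10) - 1/10)**2 = ((-1/16 + 7/10) - 1/10)**2 = (51/80 - 1/10)**2 = (43/80)**2 = 1849/6400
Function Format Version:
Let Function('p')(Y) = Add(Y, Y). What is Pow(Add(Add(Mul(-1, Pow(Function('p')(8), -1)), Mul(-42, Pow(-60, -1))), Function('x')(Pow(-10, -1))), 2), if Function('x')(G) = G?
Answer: Rational(1849, 6400) ≈ 0.28891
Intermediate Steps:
Function('p')(Y) = Mul(2, Y)
Pow(Add(Add(Mul(-1, Pow(Function('p')(8), -1)), Mul(-42, Pow(-60, -1))), Function('x')(Pow(-10, -1))), 2) = Pow(Add(Add(Mul(-1, Pow(Mul(2, 8), -1)), Mul(-42, Pow(-60, -1))), Pow(-10, -1)), 2) = Pow(Add(Add(Mul(-1, Pow(16, -1)), Mul(-42, Rational(-1, 60))), Rational(-1, 10)), 2) = Pow(Add(Add(Mul(-1, Rational(1, 16)), Rational(7, 10)), Rational(-1, 10)), 2) = Pow(Add(Add(Rational(-1, 16), Rational(7, 10)), Rational(-1, 10)), 2) = Pow(Add(Rational(51, 80), Rational(-1, 10)), 2) = Pow(Rational(43, 80), 2) = Rational(1849, 6400)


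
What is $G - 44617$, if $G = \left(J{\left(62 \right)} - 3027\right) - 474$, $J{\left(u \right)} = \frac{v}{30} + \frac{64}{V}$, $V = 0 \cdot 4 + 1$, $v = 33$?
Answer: $- \frac{480529}{10} \approx -48053.0$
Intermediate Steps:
$V = 1$ ($V = 0 + 1 = 1$)
$J{\left(u \right)} = \frac{651}{10}$ ($J{\left(u \right)} = \frac{33}{30} + \frac{64}{1} = 33 \cdot \frac{1}{30} + 64 \cdot 1 = \frac{11}{10} + 64 = \frac{651}{10}$)
$G = - \frac{34359}{10}$ ($G = \left(\frac{651}{10} - 3027\right) - 474 = - \frac{29619}{10} - 474 = - \frac{34359}{10} \approx -3435.9$)
$G - 44617 = - \frac{34359}{10} - 44617 = - \frac{480529}{10}$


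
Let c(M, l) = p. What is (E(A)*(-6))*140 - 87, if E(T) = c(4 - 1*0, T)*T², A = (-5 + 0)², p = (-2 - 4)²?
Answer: -18900087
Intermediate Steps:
p = 36 (p = (-6)² = 36)
c(M, l) = 36
A = 25 (A = (-5)² = 25)
E(T) = 36*T²
(E(A)*(-6))*140 - 87 = ((36*25²)*(-6))*140 - 87 = ((36*625)*(-6))*140 - 87 = (22500*(-6))*140 - 87 = -135000*140 - 87 = -18900000 - 87 = -18900087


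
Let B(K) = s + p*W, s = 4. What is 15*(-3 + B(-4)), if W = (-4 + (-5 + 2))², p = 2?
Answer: 1485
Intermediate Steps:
W = 49 (W = (-4 - 3)² = (-7)² = 49)
B(K) = 102 (B(K) = 4 + 2*49 = 4 + 98 = 102)
15*(-3 + B(-4)) = 15*(-3 + 102) = 15*99 = 1485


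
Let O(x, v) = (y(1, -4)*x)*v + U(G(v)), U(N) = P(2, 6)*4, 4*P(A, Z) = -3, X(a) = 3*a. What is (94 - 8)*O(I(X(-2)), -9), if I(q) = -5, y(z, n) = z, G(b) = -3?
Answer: 3612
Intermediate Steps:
P(A, Z) = -¾ (P(A, Z) = (¼)*(-3) = -¾)
U(N) = -3 (U(N) = -¾*4 = -3)
O(x, v) = -3 + v*x (O(x, v) = (1*x)*v - 3 = x*v - 3 = v*x - 3 = -3 + v*x)
(94 - 8)*O(I(X(-2)), -9) = (94 - 8)*(-3 - 9*(-5)) = 86*(-3 + 45) = 86*42 = 3612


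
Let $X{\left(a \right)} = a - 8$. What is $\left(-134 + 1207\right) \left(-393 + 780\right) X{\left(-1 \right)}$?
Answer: $-3737259$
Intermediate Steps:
$X{\left(a \right)} = -8 + a$
$\left(-134 + 1207\right) \left(-393 + 780\right) X{\left(-1 \right)} = \left(-134 + 1207\right) \left(-393 + 780\right) \left(-8 - 1\right) = 1073 \cdot 387 \left(-9\right) = 415251 \left(-9\right) = -3737259$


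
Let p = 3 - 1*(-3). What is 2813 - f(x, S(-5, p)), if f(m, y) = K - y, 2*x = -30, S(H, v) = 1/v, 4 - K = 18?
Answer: 16963/6 ≈ 2827.2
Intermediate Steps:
p = 6 (p = 3 + 3 = 6)
K = -14 (K = 4 - 1*18 = 4 - 18 = -14)
x = -15 (x = (1/2)*(-30) = -15)
f(m, y) = -14 - y
2813 - f(x, S(-5, p)) = 2813 - (-14 - 1/6) = 2813 - 1*(-85/6) = 2813 + 85/6 = 16963/6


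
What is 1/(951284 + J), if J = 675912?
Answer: 1/1627196 ≈ 6.1455e-7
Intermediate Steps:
1/(951284 + J) = 1/(951284 + 675912) = 1/1627196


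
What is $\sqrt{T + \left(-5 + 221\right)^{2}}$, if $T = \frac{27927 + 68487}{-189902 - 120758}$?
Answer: $\frac{\sqrt{22973079625410}}{22190} \approx 216.0$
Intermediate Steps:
$T = - \frac{48207}{155330}$ ($T = \frac{96414}{-310660} = 96414 \left(- \frac{1}{310660}\right) = - \frac{48207}{155330} \approx -0.31035$)
$\sqrt{T + \left(-5 + 221\right)^{2}} = \sqrt{- \frac{48207}{155330} + \left(-5 + 221\right)^{2}} = \sqrt{- \frac{48207}{155330} + 216^{2}} = \sqrt{- \frac{48207}{155330} + 46656} = \sqrt{\frac{7247028273}{155330}} = \frac{\sqrt{22973079625410}}{22190}$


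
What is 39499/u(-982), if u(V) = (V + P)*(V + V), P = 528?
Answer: 39499/891656 ≈ 0.044298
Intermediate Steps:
u(V) = 2*V*(528 + V) (u(V) = (V + 528)*(V + V) = (528 + V)*(2*V) = 2*V*(528 + V))
39499/u(-982) = 39499/((2*(-982)*(528 - 982))) = 39499/((2*(-982)*(-454))) = 39499/891656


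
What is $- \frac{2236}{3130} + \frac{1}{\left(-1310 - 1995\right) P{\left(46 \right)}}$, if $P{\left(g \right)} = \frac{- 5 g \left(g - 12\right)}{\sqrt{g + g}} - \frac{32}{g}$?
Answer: $- \frac{64962735844774}{90936208901615} + \frac{8993 \sqrt{23}}{116212407542} \approx -0.71438$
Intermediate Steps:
$P{\left(g \right)} = - \frac{32}{g} - \frac{5 \sqrt{2} \sqrt{g} \left(-12 + g\right)}{2}$ ($P{\left(g \right)} = \frac{- 5 g \left(-12 + g\right)}{\sqrt{2 g}} - \frac{32}{g} = \frac{\left(-5\right) g \left(-12 + g\right)}{\sqrt{2} \sqrt{g}} - \frac{32}{g} = - 5 g \left(-12 + g\right) \frac{\sqrt{2}}{2 \sqrt{g}} - \frac{32}{g} = - \frac{5 \sqrt{2} \sqrt{g} \left(-12 + g\right)}{2} - \frac{32}{g} = - \frac{32}{g} - \frac{5 \sqrt{2} \sqrt{g} \left(-12 + g\right)}{2}$)
$- \frac{2236}{3130} + \frac{1}{\left(-1310 - 1995\right) P{\left(46 \right)}} = - \frac{2236}{3130} + \frac{1}{\left(-1310 - 1995\right) \frac{-64 + 5 \sqrt{2} \cdot 46^{\frac{3}{2}} \left(12 - 46\right)}{2 \cdot 46}} = \left(-2236\right) \frac{1}{3130} + \frac{1}{\left(-3305\right) \frac{1}{2} \cdot \frac{1}{46} \left(-64 + 5 \sqrt{2} \cdot 46 \sqrt{46} \left(12 - 46\right)\right)} = - \frac{1118}{1565} - \frac{1}{3305 \cdot \frac{1}{2} \cdot \frac{1}{46} \left(-64 + 5 \sqrt{2} \cdot 46 \sqrt{46} \left(-34\right)\right)} = - \frac{1118}{1565} - \frac{1}{3305 \cdot \frac{1}{2} \cdot \frac{1}{46} \left(-64 - 15640 \sqrt{23}\right)} = - \frac{1118}{1565} - \frac{1}{3305 \left(- \frac{16}{23} - 170 \sqrt{23}\right)}$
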